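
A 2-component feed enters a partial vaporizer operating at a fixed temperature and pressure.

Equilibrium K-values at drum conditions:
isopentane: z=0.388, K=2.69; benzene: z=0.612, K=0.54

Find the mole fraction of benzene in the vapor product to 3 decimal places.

y_benzene = 0.424

Material balance + equilibrium reduce to Σ zᵢ(Kᵢ−1)/(1+ψ(Kᵢ−1)) = 0.
Check two-phase: ΣzᵢKᵢ = 1.374 > 1 and Σzᵢ/Kᵢ = 1.278 > 1, so g(0) = 0.374 > 0 and g(1) = -0.278 < 0.
Newton–Raphson from ψ = 0.5:
  ψ = 0.500: g = -0.0102, g' = -0.544 → ψ = 0.481
Converged at ψ = 0.481.
Compositions from xᵢ = zᵢ/(1+ψ(Kᵢ−1)), yᵢ = Kᵢxᵢ:
  isopentane: x = 0.214, y = 0.576
  benzene: x = 0.786, y = 0.424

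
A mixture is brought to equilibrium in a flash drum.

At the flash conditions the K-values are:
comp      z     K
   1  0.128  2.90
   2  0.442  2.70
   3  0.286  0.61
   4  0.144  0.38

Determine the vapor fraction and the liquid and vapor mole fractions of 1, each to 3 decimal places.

Iterate (Newton) starting at ψ = 0.52:
  ψ = 0.520: g = 0.2495, g' = -0.666 → ψ = 0.895
  ψ = 0.895: g = 0.0163, g' = -0.646 → ψ = 0.920
Converged at ψ = 0.920.
Compositions from xᵢ = zᵢ/(1+ψ(Kᵢ−1)), yᵢ = Kᵢxᵢ:
  1: x = 0.047, y = 0.135
  2: x = 0.172, y = 0.466
  3: x = 0.446, y = 0.272
  4: x = 0.335, y = 0.127

ψ = 0.920, x_1 = 0.047, y_1 = 0.135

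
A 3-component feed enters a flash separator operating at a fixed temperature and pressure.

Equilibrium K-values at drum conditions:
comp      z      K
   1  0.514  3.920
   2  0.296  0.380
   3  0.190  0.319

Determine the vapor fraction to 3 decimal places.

ψ = 0.631

Newton–Raphson from ψ = 0.53:
  ψ = 0.530: g = 0.1133, g' = -1.143 → ψ = 0.629
  ψ = 0.629: g = 0.0018, g' = -1.120 → ψ = 0.631
Converged at ψ = 0.631.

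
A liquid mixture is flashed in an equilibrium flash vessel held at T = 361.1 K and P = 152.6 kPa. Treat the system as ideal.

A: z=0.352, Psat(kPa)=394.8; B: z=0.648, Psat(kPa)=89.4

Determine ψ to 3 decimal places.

Raoult's law: Kᵢ = Pᵢˢᵃᵗ/P = Pᵢˢᵃᵗ/152.6.
  K_A = 394.8/152.6 = 2.58716, K_B = 89.4/152.6 = 0.58585
Binary case is linear: z₁(K₁−1)(1+ψ(K₂−1)) + z₂(K₂−1)(1+ψ(K₁−1)) = 0
⇒ ψ = [z₁(K₁−1)+z₂(K₂−1)] / [−(K₁−1)(K₂−1)] = 0.2903/0.6573 = 0.442

ψ = 0.442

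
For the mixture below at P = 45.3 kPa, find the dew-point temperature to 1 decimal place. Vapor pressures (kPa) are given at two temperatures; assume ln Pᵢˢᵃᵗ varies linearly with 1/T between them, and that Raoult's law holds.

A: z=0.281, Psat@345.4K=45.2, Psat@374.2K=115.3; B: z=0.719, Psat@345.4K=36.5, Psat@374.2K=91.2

T = 350.1 K

Dew-point temperature: Σzᵢ·P/Pᵢˢᵃᵗ(T) = 1. Interpolate ln Pᵢˢᵃᵗ = aᵢ + bᵢ/T.
  T = 345.4 K: ΣzᵢP/Pᵢˢᵃᵗ = 1.1740
  T = 374.2 K: ΣzᵢP/Pᵢˢᵃᵗ = 0.4675
  T = 359.8 K: ΣzᵢP/Pᵢˢᵃᵗ = 0.7273
  T = 352.6 K: ΣzᵢP/Pᵢˢᵃᵗ = 0.9195
  T = 349.0 K: ΣzᵢP/Pᵢˢᵃᵗ = 1.0377
  T = 350.8 K: ΣzᵢP/Pᵢˢᵃᵗ = 0.9765
Interpolating between 349.0 K and 350.8 K gives T ≈ 350.1 K.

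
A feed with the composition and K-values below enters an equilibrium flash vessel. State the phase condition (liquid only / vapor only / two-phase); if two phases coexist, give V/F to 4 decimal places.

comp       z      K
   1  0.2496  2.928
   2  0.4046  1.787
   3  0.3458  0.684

vapor only

ΣzᵢKᵢ = 1.6904; Σzᵢ/Kᵢ = 0.8172.
Since Σzᵢ/Kᵢ < 1 the mixture is above its dew point — single vapor phase.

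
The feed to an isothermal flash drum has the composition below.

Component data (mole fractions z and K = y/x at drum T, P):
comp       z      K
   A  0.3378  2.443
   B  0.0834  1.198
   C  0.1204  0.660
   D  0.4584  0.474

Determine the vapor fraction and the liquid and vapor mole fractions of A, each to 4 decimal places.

Newton iteration, ψ⁰ = 0.5:
  ψ = 0.5000: g = -0.07831, g' = -0.4938 → ψ = 0.3414
  ψ = 0.3414: g = 0.00182, g' = -0.5248 → ψ = 0.3449
Converged at ψ = 0.3449.
Compositions from xᵢ = zᵢ/(1+ψ(Kᵢ−1)), yᵢ = Kᵢxᵢ:
  A: x = 0.2256, y = 0.5510
  B: x = 0.0781, y = 0.0935
  C: x = 0.1364, y = 0.0900
  D: x = 0.5600, y = 0.2654

ψ = 0.3449, x_A = 0.2256, y_A = 0.5510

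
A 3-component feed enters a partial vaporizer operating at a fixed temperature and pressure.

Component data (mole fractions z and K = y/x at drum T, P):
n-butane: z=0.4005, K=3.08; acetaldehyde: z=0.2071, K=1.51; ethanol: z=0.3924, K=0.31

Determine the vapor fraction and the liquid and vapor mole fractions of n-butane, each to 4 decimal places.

ψ = 0.5884, x_n-butane = 0.1801, y_n-butane = 0.5547

Newton–Raphson from ψ = 0.5:
  ψ = 0.5000: g = 0.07915, g' = -0.8860 → ψ = 0.5893
  ψ = 0.5893: g = -0.00083, g' = -0.9122 → ψ = 0.5884
Converged at ψ = 0.5884.
Compositions from xᵢ = zᵢ/(1+ψ(Kᵢ−1)), yᵢ = Kᵢxᵢ:
  n-butane: x = 0.1801, y = 0.5547
  acetaldehyde: x = 0.1593, y = 0.2405
  ethanol: x = 0.6606, y = 0.2048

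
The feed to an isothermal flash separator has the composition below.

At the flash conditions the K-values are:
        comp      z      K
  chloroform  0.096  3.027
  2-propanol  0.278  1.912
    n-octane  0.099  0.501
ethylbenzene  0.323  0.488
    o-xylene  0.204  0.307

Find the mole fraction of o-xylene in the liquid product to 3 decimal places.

Newton iteration, ψ⁰ = 0.64:
  ψ = 0.640: g = -0.3278, g' = -0.724 → ψ = 0.187
  ψ = 0.187: g = -0.0422, g' = -0.639 → ψ = 0.121
  ψ = 0.121: g = 0.0013, g' = -0.683 → ψ = 0.123
Converged at ψ = 0.123.
Compositions from xᵢ = zᵢ/(1+ψ(Kᵢ−1)), yᵢ = Kᵢxᵢ:
  chloroform: x = 0.077, y = 0.233
  2-propanol: x = 0.250, y = 0.478
  n-octane: x = 0.105, y = 0.053
  ethylbenzene: x = 0.345, y = 0.168
  o-xylene: x = 0.223, y = 0.068

x_o-xylene = 0.223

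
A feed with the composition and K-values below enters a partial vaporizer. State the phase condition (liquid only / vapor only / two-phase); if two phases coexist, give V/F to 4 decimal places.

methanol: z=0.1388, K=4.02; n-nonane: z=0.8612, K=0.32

ΣzᵢKᵢ = 0.8336; Σzᵢ/Kᵢ = 2.7258.
Since ΣzᵢKᵢ < 1 the mixture is below its bubble point — single liquid phase.

liquid only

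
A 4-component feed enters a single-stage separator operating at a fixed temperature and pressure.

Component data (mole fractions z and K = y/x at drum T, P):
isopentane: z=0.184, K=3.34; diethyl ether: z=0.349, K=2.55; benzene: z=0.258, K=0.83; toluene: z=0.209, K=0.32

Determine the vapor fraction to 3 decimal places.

Newton iteration, ψ⁰ = 0.5:
  ψ = 0.500: g = 0.2399, g' = -0.711 → ψ = 0.837
Converged at ψ = 0.837.

ψ = 0.837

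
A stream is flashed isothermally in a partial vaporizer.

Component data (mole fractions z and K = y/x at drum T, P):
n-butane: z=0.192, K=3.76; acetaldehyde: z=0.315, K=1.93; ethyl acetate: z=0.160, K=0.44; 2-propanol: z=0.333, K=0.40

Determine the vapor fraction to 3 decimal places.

Material balance + equilibrium reduce to Σ zᵢ(Kᵢ−1)/(1+ψ(Kᵢ−1)) = 0.
Check two-phase: ΣzᵢKᵢ = 1.533 > 1 and Σzᵢ/Kᵢ = 1.410 > 1, so g(0) = 0.533 > 0 and g(1) = -0.410 < 0.
Iterate (Newton) starting at ψ = 0.63:
  ψ = 0.630: g = -0.0815, g' = -0.733 → ψ = 0.519
  ψ = 0.519: g = -0.0009, g' = -0.724 → ψ = 0.518
Converged at ψ = 0.518.

ψ = 0.518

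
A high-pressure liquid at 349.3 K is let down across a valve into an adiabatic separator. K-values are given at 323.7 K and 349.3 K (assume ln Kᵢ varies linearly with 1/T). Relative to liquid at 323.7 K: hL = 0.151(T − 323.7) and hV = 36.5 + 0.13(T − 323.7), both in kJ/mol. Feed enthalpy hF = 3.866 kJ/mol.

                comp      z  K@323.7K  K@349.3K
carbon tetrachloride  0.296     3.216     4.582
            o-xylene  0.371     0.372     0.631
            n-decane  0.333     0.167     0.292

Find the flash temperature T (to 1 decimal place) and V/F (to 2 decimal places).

Adiabatic flash: solve Rachford–Rice at each trial T, then check hF = ψ·hV(T) + (1−ψ)·hL(T).
  T = 323.7 K: K = (3.216, 0.372, 0.167), RR gives ψ = 0.090, H_out = 3.286 kJ/mol
  T = 349.3 K: K = (4.582, 0.631, 0.292), RR gives ψ = 0.350, H_out = 16.447 kJ/mol
  T = 336.5 K: K = (3.865, 0.489, 0.223), RR gives ψ = 0.216, H_out = 9.760 kJ/mol
  T = 330.1 K: K = (3.532, 0.428, 0.194), RR gives ψ = 0.154, H_out = 6.561 kJ/mol
  T = 326.9 K: K = (3.372, 0.399, 0.180), RR gives ψ = 0.122, H_out = 4.941 kJ/mol
  T = 325.3 K: K = (3.293, 0.385, 0.173), RR gives ψ = 0.106, H_out = 4.119 kJ/mol
Linear interpolation between T = 323.7 (H_out = 3.286) and T = 325.3 (H_out = 4.119) on hF = 3.866 gives T ≈ 324.8 K, at which ψ = 0.10.

T = 324.8 K, V/F = 0.10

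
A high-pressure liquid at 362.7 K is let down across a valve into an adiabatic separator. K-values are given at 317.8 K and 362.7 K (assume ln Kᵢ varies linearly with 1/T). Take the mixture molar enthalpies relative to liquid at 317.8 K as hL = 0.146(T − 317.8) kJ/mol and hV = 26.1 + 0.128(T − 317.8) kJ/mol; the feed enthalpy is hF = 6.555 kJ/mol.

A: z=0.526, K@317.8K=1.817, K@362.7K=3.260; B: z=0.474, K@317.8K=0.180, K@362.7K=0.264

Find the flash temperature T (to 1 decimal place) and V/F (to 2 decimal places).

T = 326.3 K, V/F = 0.20

Adiabatic flash: solve Rachford–Rice at each trial T, then check hF = ψ·hV(T) + (1−ψ)·hL(T).
  T = 317.8 K: K = (1.817, 0.180), RR gives ψ = 0.061, H_out = 1.600 kJ/mol
  T = 362.7 K: K = (3.260, 0.264), RR gives ψ = 0.505, H_out = 19.326 kJ/mol
  T = 340.2 K: K = (2.480, 0.221), RR gives ψ = 0.355, H_out = 12.382 kJ/mol
  T = 329.0 K: K = (2.134, 0.200), RR gives ψ = 0.239, H_out = 7.837 kJ/mol
  T = 323.4 K: K = (1.972, 0.190), RR gives ψ = 0.162, H_out = 5.018 kJ/mol
  T = 326.2 K: K = (2.052, 0.195), RR gives ψ = 0.203, H_out = 6.488 kJ/mol
  T = 327.6 K: K = (2.093, 0.197), RR gives ψ = 0.222, H_out = 7.176 kJ/mol
Linear interpolation between T = 326.2 (H_out = 6.488) and T = 327.6 (H_out = 7.176) on hF = 6.555 gives T ≈ 326.3 K, at which ψ = 0.20.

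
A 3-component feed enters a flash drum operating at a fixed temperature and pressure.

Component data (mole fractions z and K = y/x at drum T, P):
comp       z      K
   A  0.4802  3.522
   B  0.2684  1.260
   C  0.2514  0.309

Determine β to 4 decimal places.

Rachford–Rice: g(β) = Σ zᵢ(Kᵢ−1)/(1+β(Kᵢ−1)) = 0.
g(0) = ΣzᵢKᵢ − 1 = 1.1071 and g(1) = 1 − Σzᵢ/Kᵢ = -0.1630, so a root lies in (0, 1).
Newton iteration, β⁰ = 0.5:
  β = 0.5000: g = 0.33197, g' = -0.8919 → β = 0.8722
  β = 0.8722: g = -0.00186, g' = -1.0708 → β = 0.8705
Converged at β = 0.8705.

β = 0.8705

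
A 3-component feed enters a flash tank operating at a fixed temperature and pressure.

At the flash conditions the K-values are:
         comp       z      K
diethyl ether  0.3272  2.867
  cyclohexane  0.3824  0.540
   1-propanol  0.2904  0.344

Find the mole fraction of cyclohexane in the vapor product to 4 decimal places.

Newton iteration, β⁰ = 0.46:
  β = 0.4600: g = -0.16731, g' = -0.7166 → β = 0.2265
  β = 0.2265: g = 0.00920, g' = -0.8365 → β = 0.2375
  β = 0.2375: g = 0.00007, g' = -0.8247 → β = 0.2376
Converged at β = 0.2376.
Compositions from xᵢ = zᵢ/(1+β(Kᵢ−1)), yᵢ = Kᵢxᵢ:
  diethyl ether: x = 0.2267, y = 0.6498
  cyclohexane: x = 0.4293, y = 0.2318
  1-propanol: x = 0.3440, y = 0.1183

y_cyclohexane = 0.2318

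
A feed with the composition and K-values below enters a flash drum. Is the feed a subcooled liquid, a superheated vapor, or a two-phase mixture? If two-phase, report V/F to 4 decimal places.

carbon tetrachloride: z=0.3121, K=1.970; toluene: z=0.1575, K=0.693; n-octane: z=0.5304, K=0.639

two-phase, V/F = 0.1858

ΣzᵢKᵢ = 1.0629; Σzᵢ/Kᵢ = 1.2157.
Both exceed 1, so a two-phase solution exists.
Material balance + equilibrium reduce to Σ zᵢ(Kᵢ−1)/(1+ψ(Kᵢ−1)) = 0.
Newton–Raphson from ψ = 0.55:
  ψ = 0.5500: g = -0.09967, g' = -0.2540 → ψ = 0.1576
  ψ = 0.1576: g = 0.00877, g' = -0.3151 → ψ = 0.1854
  ψ = 0.1854: g = 0.00011, g' = -0.3070 → ψ = 0.1858
Converged at ψ = 0.1858.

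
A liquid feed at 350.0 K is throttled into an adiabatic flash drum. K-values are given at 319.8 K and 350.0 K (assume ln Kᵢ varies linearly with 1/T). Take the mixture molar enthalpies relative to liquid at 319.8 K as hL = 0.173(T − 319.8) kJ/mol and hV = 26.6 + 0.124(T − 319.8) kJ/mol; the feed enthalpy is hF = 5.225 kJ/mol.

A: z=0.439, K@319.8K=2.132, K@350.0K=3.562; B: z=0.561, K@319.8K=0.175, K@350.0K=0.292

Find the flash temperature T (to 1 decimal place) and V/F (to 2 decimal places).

Adiabatic flash: solve Rachford–Rice at each trial T, then check hF = ψ·hV(T) + (1−ψ)·hL(T).
  T = 319.8 K: K = (2.132, 0.175), RR gives ψ = 0.037, H_out = 0.972 kJ/mol
  T = 350.0 K: K = (3.562, 0.292), RR gives ψ = 0.401, H_out = 15.300 kJ/mol
  T = 334.9 K: K = (2.788, 0.229), RR gives ψ = 0.255, H_out = 9.216 kJ/mol
  T = 327.4 K: K = (2.448, 0.201), RR gives ψ = 0.162, H_out = 5.559 kJ/mol
  T = 323.6 K: K = (2.286, 0.188), RR gives ψ = 0.104, H_out = 3.411 kJ/mol
  T = 325.5 K: K = (2.366, 0.194), RR gives ψ = 0.134, H_out = 4.516 kJ/mol
Linear interpolation between T = 325.5 (H_out = 4.516) and T = 327.4 (H_out = 5.559) on hF = 5.225 gives T ≈ 326.8 K, at which ψ = 0.15.

T = 326.8 K, V/F = 0.15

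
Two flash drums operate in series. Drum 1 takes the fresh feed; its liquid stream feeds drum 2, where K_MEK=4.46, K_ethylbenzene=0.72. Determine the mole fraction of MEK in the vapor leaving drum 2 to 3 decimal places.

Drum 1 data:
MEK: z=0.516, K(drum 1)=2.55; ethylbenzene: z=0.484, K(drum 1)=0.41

y_MEK (drum 2) = 0.334

Drum 1:
Let ψ₁ = V/F and solve Σ zᵢ(Kᵢ−1)/(1+ψ₁(Kᵢ−1)) = 0.
g(0) = ΣzᵢKᵢ − 1 = 0.514 and g(1) = 1 − Σzᵢ/Kᵢ = -0.383, so a root lies in (0, 1).
Binary case is linear: z₁(K₁−1)(1+ψ₁(K₂−1)) + z₂(K₂−1)(1+ψ₁(K₁−1)) = 0
⇒ ψ₁ = [z₁(K₁−1)+z₂(K₂−1)] / [−(K₁−1)(K₂−1)] = 0.5142/0.9145 = 0.562
Drum-1 compositions:
  MEK: x = 0.276, y = 0.703
  ethylbenzene: x = 0.724, y = 0.297
Drum-2 feed = drum-1 liquid: z₂ = (0.2757, 0.7243).
Drum 2:
Iterate (Newton) starting at ψ₂ = 0.5:
  ψ₂ = 0.500: g = 0.1136, g' = -0.520 → ψ₂ = 0.719
  ψ₂ = 0.719: g = 0.0197, g' = -0.361 → ψ₂ = 0.773
  ψ₂ = 0.773: g = 0.0007, g' = -0.337 → ψ₂ = 0.775
Converged at ψ₂ = 0.775.
  MEK: x = 0.075, y = 0.334
  ethylbenzene: x = 0.925, y = 0.666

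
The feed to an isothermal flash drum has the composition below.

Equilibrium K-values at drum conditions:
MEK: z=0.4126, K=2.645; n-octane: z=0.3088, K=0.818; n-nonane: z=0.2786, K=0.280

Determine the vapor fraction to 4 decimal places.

ψ = 0.4960

Rachford–Rice: g(ψ) = Σ zᵢ(Kᵢ−1)/(1+ψ(Kᵢ−1)) = 0.
Check two-phase: ΣzᵢKᵢ = 1.4219 > 1 and Σzᵢ/Kᵢ = 1.5285 > 1, so g(0) = 0.4219 > 0 and g(1) = -0.5285 < 0.
Newton iteration, ψ⁰ = 0.63:
  ψ = 0.6300: g = -0.09729, g' = -0.7661 → ψ = 0.5030
  ψ = 0.5030: g = -0.00494, g' = -0.7017 → ψ = 0.4960
Converged at ψ = 0.4960.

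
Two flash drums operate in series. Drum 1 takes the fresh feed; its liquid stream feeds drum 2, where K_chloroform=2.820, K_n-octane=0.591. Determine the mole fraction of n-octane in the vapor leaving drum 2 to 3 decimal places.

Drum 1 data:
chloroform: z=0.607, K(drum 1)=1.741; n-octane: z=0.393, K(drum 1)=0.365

Drum 1:
Newton iteration, ψ₁⁰ = 0.49:
  ψ₁ = 0.490: g = -0.0323, g' = -0.513 → ψ₁ = 0.427
  ψ₁ = 0.427: g = -0.0008, g' = -0.491 → ψ₁ = 0.426
Converged at ψ₁ = 0.426.
Drum-1 compositions:
  chloroform: x = 0.461, y = 0.803
  n-octane: x = 0.539, y = 0.197
Drum-2 feed = drum-1 liquid: z₂ = (0.4615, 0.5385).
Drum 2:
Material balance + equilibrium reduce to Σ zᵢ(Kᵢ−1)/(1+ψ₂(Kᵢ−1)) = 0.
Check two-phase: ΣzᵢKᵢ = 1.620 > 1 and Σzᵢ/Kᵢ = 1.075 > 1, so g(0) = 0.620 > 0 and g(1) = -0.075 < 0.
Newton iteration, ψ₂⁰ = 0.57:
  ψ₂ = 0.570: g = 0.1250, g' = -0.521 → ψ₂ = 0.810
  ψ₂ = 0.810: g = 0.0102, g' = -0.451 → ψ₂ = 0.832
Converged at ψ₂ = 0.832.
  chloroform: x = 0.183, y = 0.517
  n-octane: x = 0.817, y = 0.483

y_n-octane (drum 2) = 0.483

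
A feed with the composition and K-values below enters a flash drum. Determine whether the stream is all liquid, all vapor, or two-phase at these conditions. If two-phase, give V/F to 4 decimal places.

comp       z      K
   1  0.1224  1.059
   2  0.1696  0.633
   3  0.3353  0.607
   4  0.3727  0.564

all liquid

ΣzᵢKᵢ = 0.6507; Σzᵢ/Kᵢ = 1.5967.
Since ΣzᵢKᵢ < 1 the mixture is below its bubble point — single liquid phase.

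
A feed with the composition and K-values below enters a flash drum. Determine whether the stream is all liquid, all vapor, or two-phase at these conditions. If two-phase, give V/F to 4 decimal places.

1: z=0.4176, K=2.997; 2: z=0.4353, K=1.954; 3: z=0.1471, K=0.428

all vapor

ΣzᵢKᵢ = 2.1651; Σzᵢ/Kᵢ = 0.7058.
Since Σzᵢ/Kᵢ < 1 the mixture is above its dew point — single vapor phase.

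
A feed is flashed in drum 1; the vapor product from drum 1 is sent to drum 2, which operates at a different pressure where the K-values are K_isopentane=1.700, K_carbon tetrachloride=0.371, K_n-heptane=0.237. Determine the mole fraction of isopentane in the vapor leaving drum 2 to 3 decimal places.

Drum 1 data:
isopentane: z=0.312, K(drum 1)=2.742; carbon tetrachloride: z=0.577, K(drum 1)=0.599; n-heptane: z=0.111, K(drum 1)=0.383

Drum 1:
Newton iteration, ψ₁⁰ = 0.5:
  ψ₁ = 0.500: g = -0.0980, g' = -0.504 → ψ₁ = 0.306
  ψ₁ = 0.306: g = 0.0066, g' = -0.588 → ψ₁ = 0.317
Converged at ψ₁ = 0.317.
Drum-1 compositions:
  isopentane: x = 0.201, y = 0.551
  carbon tetrachloride: x = 0.661, y = 0.396
  n-heptane: x = 0.138, y = 0.053
Drum-2 feed = drum-1 vapor: z₂ = (0.5512, 0.3959, 0.0528).
Drum 2:
Material balance + equilibrium reduce to Σ zᵢ(Kᵢ−1)/(1+ψ₂(Kᵢ−1)) = 0.
g(0) = ΣzᵢKᵢ − 1 = 0.096 and g(1) = 1 − Σzᵢ/Kᵢ = -0.614, so a root lies in (0, 1).
Newton iteration, ψ₂⁰ = 0.5:
  ψ₂ = 0.500: g = -0.1427, g' = -0.562 → ψ₂ = 0.246
  ψ₂ = 0.246: g = -0.0152, g' = -0.462 → ψ₂ = 0.213
Converged at ψ₂ = 0.213.
  isopentane: x = 0.480, y = 0.815
  carbon tetrachloride: x = 0.457, y = 0.170
  n-heptane: x = 0.063, y = 0.015

y_isopentane (drum 2) = 0.815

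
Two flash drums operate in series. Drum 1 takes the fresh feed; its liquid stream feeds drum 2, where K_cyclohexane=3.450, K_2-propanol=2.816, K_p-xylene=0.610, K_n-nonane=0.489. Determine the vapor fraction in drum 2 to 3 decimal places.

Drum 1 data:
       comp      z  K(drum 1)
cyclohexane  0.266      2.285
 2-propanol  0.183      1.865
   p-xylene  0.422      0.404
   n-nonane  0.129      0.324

V/F (drum 2) = 0.551

Drum 1:
Newton–Raphson from ψ₁ = 0.32:
  ψ₁ = 0.320: g = -0.0559, g' = -0.629 → ψ₁ = 0.231
  ψ₁ = 0.231: g = 0.0003, g' = -0.641 → ψ₁ = 0.232
Converged at ψ₁ = 0.232.
Drum-1 compositions:
  cyclohexane: x = 0.205, y = 0.468
  2-propanol: x = 0.152, y = 0.284
  p-xylene: x = 0.490, y = 0.198
  n-nonane: x = 0.153, y = 0.050
Drum-2 feed = drum-1 liquid: z₂ = (0.2050, 0.1524, 0.4896, 0.1530).
Drum 2:
Material balance + equilibrium reduce to Σ zᵢ(Kᵢ−1)/(1+ψ₂(Kᵢ−1)) = 0.
g(0) = ΣzᵢKᵢ − 1 = 0.510 and g(1) = 1 − Σzᵢ/Kᵢ = -0.229, so a root lies in (0, 1).
Newton iteration, ψ₂⁰ = 0.5:
  ψ₂ = 0.500: g = 0.0286, g' = -0.574 → ψ₂ = 0.550
  ψ₂ = 0.550: g = 0.0007, g' = -0.547 → ψ₂ = 0.551
Converged at ψ₂ = 0.551.
  cyclohexane: x = 0.087, y = 0.301
  2-propanol: x = 0.076, y = 0.215
  p-xylene: x = 0.624, y = 0.380
  n-nonane: x = 0.213, y = 0.104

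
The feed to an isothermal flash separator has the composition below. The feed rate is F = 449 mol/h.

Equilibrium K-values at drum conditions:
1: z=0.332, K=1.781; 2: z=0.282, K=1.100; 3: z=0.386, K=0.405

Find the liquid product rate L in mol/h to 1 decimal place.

Material balance + equilibrium reduce to Σ zᵢ(Kᵢ−1)/(1+ψ(Kᵢ−1)) = 0.
Feasibility: ΣzᵢKᵢ = 1.058, Σzᵢ/Kᵢ = 1.396 — both > 1, two phases present.
Iterate (Newton) starting at ψ = 0.37:
  ψ = 0.370: g = -0.0661, g' = -0.349 → ψ = 0.181
  ψ = 0.181: g = -0.0024, g' = -0.330 → ψ = 0.173
Converged at ψ = 0.173.
Then V = ψ·F = 0.1734·449 = 77.8 mol/h and L = F − V = 371.2 mol/h.

L = 371.2 mol/h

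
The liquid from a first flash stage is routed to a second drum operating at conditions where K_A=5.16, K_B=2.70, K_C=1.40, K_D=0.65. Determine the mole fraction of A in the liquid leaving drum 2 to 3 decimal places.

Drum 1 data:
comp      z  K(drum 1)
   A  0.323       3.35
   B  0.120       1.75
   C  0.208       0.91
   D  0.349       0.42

x_A (drum 2) = 0.032

Drum 1:
Iterate (Newton) starting at ψ₁ = 0.63:
  ψ₁ = 0.630: g = 0.0283, g' = -0.614 → ψ₁ = 0.676
Converged at ψ₁ = 0.676.
Drum-1 compositions:
  A: x = 0.125, y = 0.418
  B: x = 0.080, y = 0.139
  C: x = 0.221, y = 0.202
  D: x = 0.574, y = 0.241
Drum-2 feed = drum-1 liquid: z₂ = (0.1248, 0.0796, 0.2215, 0.5741).
Drum 2:
Rachford–Rice: g(ψ₂) = Σ zᵢ(Kᵢ−1)/(1+ψ₂(Kᵢ−1)) = 0.
Check two-phase: ΣzᵢKᵢ = 1.542 > 1 and Σzᵢ/Kᵢ = 1.095 > 1, so g(0) = 0.542 > 0 and g(1) = -0.095 < 0.
Newton–Raphson from ψ₂ = 0.39:
  ψ₂ = 0.390: g = 0.1232, g' = -0.518 → ψ₂ = 0.628
  ψ₂ = 0.628: g = 0.0224, g' = -0.357 → ψ₂ = 0.691
  ψ₂ = 0.691: g = 0.0007, g' = -0.337 → ψ₂ = 0.693
Converged at ψ₂ = 0.693.
  A: x = 0.032, y = 0.166
  B: x = 0.037, y = 0.099
  C: x = 0.173, y = 0.243
  D: x = 0.758, y = 0.493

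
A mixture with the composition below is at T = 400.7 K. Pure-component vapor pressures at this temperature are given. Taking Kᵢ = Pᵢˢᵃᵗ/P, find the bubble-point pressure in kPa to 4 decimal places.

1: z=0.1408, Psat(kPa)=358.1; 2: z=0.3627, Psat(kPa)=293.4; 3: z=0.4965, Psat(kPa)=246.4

Pbub = 279.1743 kPa

At the bubble point ψ → 0, so ΣzᵢKᵢ = 1 with Kᵢ = Pᵢˢᵃᵗ/P ⇒ P = ΣzᵢPᵢˢᵃᵗ.
P = 0.1408·358.1 + 0.3627·293.4 + 0.4965·246.4 = 279.1743 kPa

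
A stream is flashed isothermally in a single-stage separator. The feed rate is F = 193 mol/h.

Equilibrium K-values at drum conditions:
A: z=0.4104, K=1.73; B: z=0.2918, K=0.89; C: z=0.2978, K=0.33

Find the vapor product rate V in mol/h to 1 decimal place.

V = 37.6 mol/h

Material balance + equilibrium reduce to Σ zᵢ(Kᵢ−1)/(1+ψ(Kᵢ−1)) = 0.
g(0) = ΣzᵢKᵢ − 1 = 0.0680 and g(1) = 1 − Σzᵢ/Kᵢ = -0.4675, so a root lies in (0, 1).
Newton iteration, ψ⁰ = 0.31:
  ψ = 0.3100: g = -0.04076, g' = -0.3622 → ψ = 0.1975
  ψ = 0.1975: g = -0.00091, g' = -0.3483 → ψ = 0.1948
Converged at ψ = 0.1948.
Then V = ψ·F = 0.1948·193 = 37.6 mol/h and L = F − V = 155.4 mol/h.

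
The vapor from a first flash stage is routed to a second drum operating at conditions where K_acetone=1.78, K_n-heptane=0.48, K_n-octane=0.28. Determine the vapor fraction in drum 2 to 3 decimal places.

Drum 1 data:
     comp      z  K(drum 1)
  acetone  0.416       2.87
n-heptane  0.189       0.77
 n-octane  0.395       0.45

V/F (drum 2) = 0.330

Drum 1:
Material balance + equilibrium reduce to Σ zᵢ(Kᵢ−1)/(1+ψ₁(Kᵢ−1)) = 0.
Feasibility: ΣzᵢKᵢ = 1.517, Σzᵢ/Kᵢ = 1.268 — both > 1, two phases present.
Newton iteration, ψ₁⁰ = 0.63:
  ψ₁ = 0.630: g = -0.0261, g' = -0.600 → ψ₁ = 0.586
  ψ₁ = 0.586: g = 0.0001, g' = -0.605 → ψ₁ = 0.587
Converged at ψ₁ = 0.587.
Drum-1 compositions:
  acetone: x = 0.198, y = 0.569
  n-heptane: x = 0.218, y = 0.168
  n-octane: x = 0.583, y = 0.262
Drum-2 feed = drum-1 vapor: z₂ = (0.5694, 0.1682, 0.2624).
Drum 2:
Material balance + equilibrium reduce to Σ zᵢ(Kᵢ−1)/(1+ψ₂(Kᵢ−1)) = 0.
Check two-phase: ΣzᵢKᵢ = 1.168 > 1 and Σzᵢ/Kᵢ = 1.608 > 1, so g(0) = 0.168 > 0 and g(1) = -0.608 < 0.
Iterate (Newton) starting at ψ₂ = 0.5:
  ψ₂ = 0.500: g = -0.0939, g' = -0.594 → ψ₂ = 0.342
  ψ₂ = 0.342: g = -0.0065, g' = -0.523 → ψ₂ = 0.330
Converged at ψ₂ = 0.330.
  acetone: x = 0.453, y = 0.806
  n-heptane: x = 0.203, y = 0.097
  n-octane: x = 0.344, y = 0.096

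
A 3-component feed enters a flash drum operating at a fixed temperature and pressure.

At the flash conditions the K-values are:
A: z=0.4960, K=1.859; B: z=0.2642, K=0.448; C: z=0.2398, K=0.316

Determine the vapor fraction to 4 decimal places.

ψ = 0.2186

Newton iteration, ψ⁰ = 0.5:
  ψ = 0.5000: g = -0.15266, g' = -0.5918 → ψ = 0.2420
  ψ = 0.2420: g = -0.01217, g' = -0.5192 → ψ = 0.2186
Converged at ψ = 0.2186.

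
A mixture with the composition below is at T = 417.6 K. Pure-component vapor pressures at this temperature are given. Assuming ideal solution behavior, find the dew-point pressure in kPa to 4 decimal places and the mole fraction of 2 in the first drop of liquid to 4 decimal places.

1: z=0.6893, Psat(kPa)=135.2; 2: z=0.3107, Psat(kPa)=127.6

At the dew point ψ → 1, so Σzᵢ/Kᵢ = 1 with Kᵢ = Pᵢˢᵃᵗ/P ⇒ 1/P = Σzᵢ/Pᵢˢᵃᵗ.
1/P = 0.6893/135.2 + 0.3107/127.6 = 0.0075333 ⇒ P = 132.7435 kPa
xᵢ = zᵢP/Pᵢˢᵃᵗ ⇒ x_2 = 0.3107·132.7435/127.6 = 0.3232

Pdew = 132.7435 kPa, x_2 = 0.3232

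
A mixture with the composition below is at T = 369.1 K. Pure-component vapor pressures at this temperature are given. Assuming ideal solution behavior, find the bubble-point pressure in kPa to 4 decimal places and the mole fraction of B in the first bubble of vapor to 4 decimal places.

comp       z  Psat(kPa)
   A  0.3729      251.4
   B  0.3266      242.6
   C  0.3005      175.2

At the bubble point ψ → 0, so ΣzᵢKᵢ = 1 with Kᵢ = Pᵢˢᵃᵗ/P ⇒ P = ΣzᵢPᵢˢᵃᵗ.
P = 0.3729·251.4 + 0.3266·242.6 + 0.3005·175.2 = 225.6278 kPa
yᵢ = zᵢPᵢˢᵃᵗ/P ⇒ y_B = 0.3266·242.6/225.6278 = 0.3512

Pbub = 225.6278 kPa, y_B = 0.3512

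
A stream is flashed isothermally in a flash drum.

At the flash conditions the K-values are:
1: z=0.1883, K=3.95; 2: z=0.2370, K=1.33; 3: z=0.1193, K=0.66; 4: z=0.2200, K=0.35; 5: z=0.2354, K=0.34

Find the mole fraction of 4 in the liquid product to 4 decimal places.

Material balance + equilibrium reduce to Σ zᵢ(Kᵢ−1)/(1+V/F(Kᵢ−1)) = 0.
Check two-phase: ΣzᵢKᵢ = 1.2948 > 1 and Σzᵢ/Kᵢ = 1.7275 > 1, so g(0) = 0.2948 > 0 and g(1) = -0.7275 < 0.
Newton iteration, V/F⁰ = 0.32:
  V/F = 0.3200: g = -0.06655, g' = -0.7851 → V/F = 0.2352
  V/F = 0.2352: g = 0.00368, g' = -0.8828 → V/F = 0.2394
Converged at V/F = 0.2394.
Compositions from xᵢ = zᵢ/(1+V/F(Kᵢ−1)), yᵢ = Kᵢxᵢ:
  1: x = 0.1104, y = 0.4359
  2: x = 0.2196, y = 0.2921
  3: x = 0.1299, y = 0.0857
  4: x = 0.2605, y = 0.0912
  5: x = 0.2796, y = 0.0951

x_4 = 0.2605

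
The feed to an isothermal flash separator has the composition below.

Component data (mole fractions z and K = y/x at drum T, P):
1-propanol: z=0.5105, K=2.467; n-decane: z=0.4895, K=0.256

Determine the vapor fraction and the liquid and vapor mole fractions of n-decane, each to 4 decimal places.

ψ = 0.3525, x_n-decane = 0.6635, y_n-decane = 0.1699

Let ψ = V/F and solve Σ zᵢ(Kᵢ−1)/(1+ψ(Kᵢ−1)) = 0.
Check two-phase: ΣzᵢKᵢ = 1.3847 > 1 and Σzᵢ/Kᵢ = 2.1190 > 1, so g(0) = 0.3847 > 0 and g(1) = -1.1190 < 0.
Binary case is linear: z₁(K₁−1)(1+ψ(K₂−1)) + z₂(K₂−1)(1+ψ(K₁−1)) = 0
⇒ ψ = [z₁(K₁−1)+z₂(K₂−1)] / [−(K₁−1)(K₂−1)] = 0.38472/1.09145 = 0.3525
Compositions from xᵢ = zᵢ/(1+ψ(Kᵢ−1)), yᵢ = Kᵢxᵢ:
  1-propanol: x = 0.3365, y = 0.8301
  n-decane: x = 0.6635, y = 0.1699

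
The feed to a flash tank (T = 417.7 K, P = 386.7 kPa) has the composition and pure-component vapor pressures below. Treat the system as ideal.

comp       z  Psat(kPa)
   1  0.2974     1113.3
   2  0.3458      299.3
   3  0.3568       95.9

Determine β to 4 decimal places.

Raoult's law: Kᵢ = Pᵢˢᵃᵗ/P = Pᵢˢᵃᵗ/386.7.
  K_1 = 1113.3/386.7 = 2.878976, K_2 = 299.3/386.7 = 0.773985, K_3 = 95.9/386.7 = 0.247996
Iterate (Newton) starting at β = 0.66:
  β = 0.6600: g = -0.37512, g' = -1.0290 → β = 0.2955
  β = 0.2955: g = -0.06938, g' = -0.7879 → β = 0.2074
  β = 0.2074: g = 0.00221, g' = -0.8464 → β = 0.2100
Converged at β = 0.2100.

β = 0.2100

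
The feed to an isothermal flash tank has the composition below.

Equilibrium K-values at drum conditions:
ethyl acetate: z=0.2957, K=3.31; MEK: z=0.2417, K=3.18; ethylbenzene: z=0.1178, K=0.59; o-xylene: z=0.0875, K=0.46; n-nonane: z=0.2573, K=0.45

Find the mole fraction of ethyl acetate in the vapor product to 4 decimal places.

y_ethyl acetate = 0.3346

Let ψ = V/F and solve Σ zᵢ(Kᵢ−1)/(1+ψ(Kᵢ−1)) = 0.
Feasibility: ΣzᵢKᵢ = 1.9729, Σzᵢ/Kᵢ = 1.1270 — both > 1, two phases present.
Newton–Raphson from ψ = 0.39:
  ψ = 0.3900: g = 0.34662, g' = -0.9674 → ψ = 0.7483
  ψ = 0.7483: g = 0.06112, g' = -0.7157 → ψ = 0.8337
  ψ = 0.8337: g = -0.00021, g' = -0.7246 → ψ = 0.8334
Converged at ψ = 0.8334.
Compositions from xᵢ = zᵢ/(1+ψ(Kᵢ−1)), yᵢ = Kᵢxᵢ:
  ethyl acetate: x = 0.1011, y = 0.3346
  MEK: x = 0.0858, y = 0.2729
  ethylbenzene: x = 0.1789, y = 0.1056
  o-xylene: x = 0.1591, y = 0.0732
  n-nonane: x = 0.4751, y = 0.2138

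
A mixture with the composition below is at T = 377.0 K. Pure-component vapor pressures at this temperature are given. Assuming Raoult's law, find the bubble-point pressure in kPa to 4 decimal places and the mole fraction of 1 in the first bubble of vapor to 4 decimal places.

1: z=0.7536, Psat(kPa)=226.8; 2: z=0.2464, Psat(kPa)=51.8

Pbub = 183.6800 kPa, y_1 = 0.9305

At the bubble point ψ → 0, so ΣzᵢKᵢ = 1 with Kᵢ = Pᵢˢᵃᵗ/P ⇒ P = ΣzᵢPᵢˢᵃᵗ.
P = 0.7536·226.8 + 0.2464·51.8 = 183.6800 kPa
yᵢ = zᵢPᵢˢᵃᵗ/P ⇒ y_1 = 0.7536·226.8/183.6800 = 0.9305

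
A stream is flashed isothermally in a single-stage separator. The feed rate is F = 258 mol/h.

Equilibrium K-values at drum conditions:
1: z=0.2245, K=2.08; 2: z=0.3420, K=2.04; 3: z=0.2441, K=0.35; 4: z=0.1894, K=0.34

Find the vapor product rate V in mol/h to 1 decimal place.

V = 117.4 mol/h

Let ψ = V/F and solve Σ zᵢ(Kᵢ−1)/(1+ψ(Kᵢ−1)) = 0.
Check two-phase: ΣzᵢKᵢ = 1.3145 > 1 and Σzᵢ/Kᵢ = 1.5301 > 1, so g(0) = 0.3145 > 0 and g(1) = -0.5301 < 0.
Iterate (Newton) starting at ψ = 0.3:
  ψ = 0.3000: g = 0.10126, g' = -0.6517 → ψ = 0.4554
  ψ = 0.4554: g = -0.00020, g' = -0.6647 → ψ = 0.4551
Converged at ψ = 0.4551.
Then V = ψ·F = 0.4551·258 = 117.4 mol/h and L = F − V = 140.6 mol/h.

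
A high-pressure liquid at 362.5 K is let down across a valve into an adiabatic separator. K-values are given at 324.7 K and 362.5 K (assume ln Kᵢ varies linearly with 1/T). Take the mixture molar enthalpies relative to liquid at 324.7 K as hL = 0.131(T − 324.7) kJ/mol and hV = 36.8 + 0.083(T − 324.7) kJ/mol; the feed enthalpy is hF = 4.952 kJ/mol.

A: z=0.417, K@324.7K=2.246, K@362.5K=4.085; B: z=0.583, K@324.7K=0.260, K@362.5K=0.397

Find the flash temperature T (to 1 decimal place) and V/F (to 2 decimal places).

T = 326.6 K, V/F = 0.13

Adiabatic flash: solve Rachford–Rice at each trial T, then check hF = ψ·hV(T) + (1−ψ)·hL(T).
  T = 324.7 K: K = (2.246, 0.260), RR gives ψ = 0.096, H_out = 3.519 kJ/mol
  T = 362.5 K: K = (4.085, 0.397), RR gives ψ = 0.503, H_out = 22.534 kJ/mol
  T = 343.6 K: K = (3.079, 0.325), RR gives ψ = 0.337, H_out = 14.587 kJ/mol
  T = 334.1 K: K = (2.639, 0.291), RR gives ψ = 0.233, H_out = 9.697 kJ/mol
  T = 329.4 K: K = (2.438, 0.276), RR gives ψ = 0.170, H_out = 6.834 kJ/mol
  T = 327.0 K: K = (2.338, 0.268), RR gives ψ = 0.134, H_out = 5.208 kJ/mol
  T = 325.9 K: K = (2.294, 0.264), RR gives ψ = 0.116, H_out = 4.418 kJ/mol
Linear interpolation between T = 325.9 (H_out = 4.418) and T = 327.0 (H_out = 5.208) on hF = 4.952 gives T ≈ 326.6 K, at which ψ = 0.13.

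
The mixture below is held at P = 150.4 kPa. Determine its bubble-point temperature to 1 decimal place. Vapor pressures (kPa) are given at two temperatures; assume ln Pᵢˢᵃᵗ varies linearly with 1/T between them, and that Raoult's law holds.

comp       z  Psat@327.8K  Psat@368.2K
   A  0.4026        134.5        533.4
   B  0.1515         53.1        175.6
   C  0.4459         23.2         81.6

T = 348.6 K

Bubble-point temperature: ΣzᵢPᵢˢᵃᵗ(T) = P. Interpolate ln Pᵢˢᵃᵗ = aᵢ + bᵢ/T.
  T = 327.8 K: ΣzᵢPᵢˢᵃᵗ = 72.54 kPa
  T = 368.2 K: ΣzᵢPᵢˢᵃᵗ = 277.74 kPa
  T = 348.0 K: ΣzᵢPᵢˢᵃᵗ = 147.50 kPa
  T = 358.1 K: ΣzᵢPᵢˢᵃᵗ = 204.19 kPa
  T = 353.1 K: ΣzᵢPᵢˢᵃᵗ = 174.23 kPa
  T = 350.6 K: ΣzᵢPᵢˢᵃᵗ = 160.67 kPa
Interpolating between 348.0 K and 350.6 K gives T ≈ 348.6 K.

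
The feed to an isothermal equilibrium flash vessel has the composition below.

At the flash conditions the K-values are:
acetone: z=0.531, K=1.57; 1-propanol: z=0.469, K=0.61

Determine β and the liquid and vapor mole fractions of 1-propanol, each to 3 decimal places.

Material balance + equilibrium reduce to Σ zᵢ(Kᵢ−1)/(1+β(Kᵢ−1)) = 0.
Feasibility: ΣzᵢKᵢ = 1.120, Σzᵢ/Kᵢ = 1.107 — both > 1, two phases present.
Binary case is linear: z₁(K₁−1)(1+β(K₂−1)) + z₂(K₂−1)(1+β(K₁−1)) = 0
⇒ β = [z₁(K₁−1)+z₂(K₂−1)] / [−(K₁−1)(K₂−1)] = 0.1198/0.2223 = 0.539
Compositions from xᵢ = zᵢ/(1+β(Kᵢ−1)), yᵢ = Kᵢxᵢ:
  acetone: x = 0.406, y = 0.638
  1-propanol: x = 0.594, y = 0.362

β = 0.539, x_1-propanol = 0.594, y_1-propanol = 0.362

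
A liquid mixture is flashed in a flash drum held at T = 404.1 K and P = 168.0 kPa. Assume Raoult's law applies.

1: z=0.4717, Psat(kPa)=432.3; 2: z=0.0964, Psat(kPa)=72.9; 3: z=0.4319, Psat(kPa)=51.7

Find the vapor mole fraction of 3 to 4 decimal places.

y_3 = 0.1783

Raoult's law: Kᵢ = Pᵢˢᵃᵗ/P = Pᵢˢᵃᵗ/168.0.
  K_1 = 432.3/168.0 = 2.573214, K_2 = 72.9/168.0 = 0.433929, K_3 = 51.7/168.0 = 0.307738
Newton iteration, ψ⁰ = 0.35:
  ψ = 0.3500: g = 0.01592, g' = -0.8941 → ψ = 0.3678
  ψ = 0.3678: g = 0.00004, g' = -0.8903 → ψ = 0.3679
Converged at ψ = 0.3679.
Compositions from xᵢ = zᵢ/(1+ψ(Kᵢ−1)), yᵢ = Kᵢxᵢ:
  1: x = 0.2988, y = 0.7688
  2: x = 0.1218, y = 0.0528
  3: x = 0.5795, y = 0.1783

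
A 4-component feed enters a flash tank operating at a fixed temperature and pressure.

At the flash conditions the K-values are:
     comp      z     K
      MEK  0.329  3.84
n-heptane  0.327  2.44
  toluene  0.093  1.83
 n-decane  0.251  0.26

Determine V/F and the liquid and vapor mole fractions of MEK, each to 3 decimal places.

V/F = 0.871, x_MEK = 0.095, y_MEK = 0.364

Iterate (Newton) starting at V/F = 0.5:
  V/F = 0.500: g = 0.4196, g' = -1.061 → V/F = 0.896
  V/F = 0.896: g = -0.0371, g' = -1.570 → V/F = 0.872
  V/F = 0.872: g = -0.0013, g' = -1.467 → V/F = 0.871
Converged at V/F = 0.871.
Compositions from xᵢ = zᵢ/(1+V/F(Kᵢ−1)), yᵢ = Kᵢxᵢ:
  MEK: x = 0.095, y = 0.364
  n-heptane: x = 0.145, y = 0.354
  toluene: x = 0.054, y = 0.099
  n-decane: x = 0.706, y = 0.184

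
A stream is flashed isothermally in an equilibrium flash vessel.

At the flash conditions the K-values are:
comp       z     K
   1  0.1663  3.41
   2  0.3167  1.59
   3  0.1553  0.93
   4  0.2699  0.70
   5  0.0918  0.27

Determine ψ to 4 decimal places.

ψ = 0.7679

Rachford–Rice: g(ψ) = Σ zᵢ(Kᵢ−1)/(1+ψ(Kᵢ−1)) = 0.
g(0) = ΣzᵢKᵢ − 1 = 0.4288 and g(1) = 1 − Σzᵢ/Kᵢ = -0.1405, so a root lies in (0, 1).
Newton–Raphson from ψ = 0.45:
  ψ = 0.4500: g = 0.13529, g' = -0.4329 → ψ = 0.7625
  ψ = 0.7625: g = 0.00249, g' = -0.4630 → ψ = 0.7679
Converged at ψ = 0.7679.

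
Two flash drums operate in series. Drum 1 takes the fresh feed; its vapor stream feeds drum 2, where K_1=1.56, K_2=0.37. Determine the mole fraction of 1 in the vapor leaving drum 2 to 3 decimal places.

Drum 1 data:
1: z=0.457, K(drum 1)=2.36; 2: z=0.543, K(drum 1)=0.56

Drum 1:
Binary case is linear: z₁(K₁−1)(1+ψ₁(K₂−1)) + z₂(K₂−1)(1+ψ₁(K₁−1)) = 0
⇒ ψ₁ = [z₁(K₁−1)+z₂(K₂−1)] / [−(K₁−1)(K₂−1)] = 0.3826/0.5984 = 0.639
Drum-1 compositions:
  1: x = 0.244, y = 0.577
  2: x = 0.756, y = 0.423
Drum-2 feed = drum-1 vapor: z₂ = (0.5769, 0.4231).
Drum 2:
Rachford–Rice: g(ψ₂) = Σ zᵢ(Kᵢ−1)/(1+ψ₂(Kᵢ−1)) = 0.
Feasibility: ΣzᵢKᵢ = 1.056, Σzᵢ/Kᵢ = 1.513 — both > 1, two phases present.
Binary case is linear: z₁(K₁−1)(1+ψ₂(K₂−1)) + z₂(K₂−1)(1+ψ₂(K₁−1)) = 0
⇒ ψ₂ = [z₁(K₁−1)+z₂(K₂−1)] / [−(K₁−1)(K₂−1)] = 0.0565/0.3528 = 0.160
  1: x = 0.529, y = 0.826
  2: x = 0.471, y = 0.174

y_1 (drum 2) = 0.826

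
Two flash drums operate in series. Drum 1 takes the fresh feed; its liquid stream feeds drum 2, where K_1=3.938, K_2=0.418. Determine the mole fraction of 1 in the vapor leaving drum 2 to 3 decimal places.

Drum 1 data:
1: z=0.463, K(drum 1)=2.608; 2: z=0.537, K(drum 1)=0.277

Drum 1:
Let ψ₁ = V/F and solve Σ zᵢ(Kᵢ−1)/(1+ψ₁(Kᵢ−1)) = 0.
Feasibility: ΣzᵢKᵢ = 1.356, Σzᵢ/Kᵢ = 2.116 — both > 1, two phases present.
Newton iteration, ψ₁⁰ = 0.34:
  ψ₁ = 0.340: g = -0.0335, g' = -0.994 → ψ₁ = 0.306
Converged at ψ₁ = 0.306.
Drum-1 compositions:
  1: x = 0.310, y = 0.809
  2: x = 0.690, y = 0.191
Drum-2 feed = drum-1 liquid: z₂ = (0.3102, 0.6898).
Drum 2:
Material balance + equilibrium reduce to Σ zᵢ(Kᵢ−1)/(1+ψ₂(Kᵢ−1)) = 0.
Feasibility: ΣzᵢKᵢ = 1.510, Σzᵢ/Kᵢ = 1.729 — both > 1, two phases present.
Binary case is linear: z₁(K₁−1)(1+ψ₂(K₂−1)) + z₂(K₂−1)(1+ψ₂(K₁−1)) = 0
⇒ ψ₂ = [z₁(K₁−1)+z₂(K₂−1)] / [−(K₁−1)(K₂−1)] = 0.5098/1.7099 = 0.298
  1: x = 0.165, y = 0.651
  2: x = 0.835, y = 0.349

y_1 (drum 2) = 0.651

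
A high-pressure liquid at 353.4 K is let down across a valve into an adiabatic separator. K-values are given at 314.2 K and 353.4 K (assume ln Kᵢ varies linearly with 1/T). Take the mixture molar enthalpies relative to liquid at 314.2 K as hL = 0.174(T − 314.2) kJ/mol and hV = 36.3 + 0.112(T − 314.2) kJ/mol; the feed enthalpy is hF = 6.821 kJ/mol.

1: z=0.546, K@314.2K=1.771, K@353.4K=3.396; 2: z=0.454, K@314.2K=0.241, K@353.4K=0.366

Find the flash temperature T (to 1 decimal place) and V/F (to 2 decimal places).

T = 316.1 K, V/F = 0.18

Adiabatic flash: solve Rachford–Rice at each trial T, then check hF = ψ·hV(T) + (1−ψ)·hL(T).
  T = 314.2 K: K = (1.771, 0.241), RR gives ψ = 0.131, H_out = 4.738 kJ/mol
  T = 353.4 K: K = (3.396, 0.366), RR gives ψ = 0.672, H_out = 29.572 kJ/mol
  T = 333.8 K: K = (2.500, 0.301), RR gives ψ = 0.478, H_out = 20.182 kJ/mol
  T = 324.0 K: K = (2.115, 0.270), RR gives ψ = 0.341, H_out = 13.872 kJ/mol
  T = 319.1 K: K = (1.938, 0.255), RR gives ψ = 0.249, H_out = 9.824 kJ/mol
  T = 316.6 K: K = (1.852, 0.248), RR gives ψ = 0.193, H_out = 7.392 kJ/mol
Linear interpolation between T = 314.2 (H_out = 4.738) and T = 316.6 (H_out = 7.392) on hF = 6.821 gives T ≈ 316.1 K, at which ψ = 0.18.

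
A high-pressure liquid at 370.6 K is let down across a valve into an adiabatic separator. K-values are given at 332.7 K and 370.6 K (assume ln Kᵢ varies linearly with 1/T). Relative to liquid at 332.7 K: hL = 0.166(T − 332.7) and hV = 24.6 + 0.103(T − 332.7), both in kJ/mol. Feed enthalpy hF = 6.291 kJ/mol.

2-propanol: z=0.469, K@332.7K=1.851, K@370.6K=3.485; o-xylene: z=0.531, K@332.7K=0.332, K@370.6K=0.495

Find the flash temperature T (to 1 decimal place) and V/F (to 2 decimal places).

Adiabatic flash: solve Rachford–Rice at each trial T, then check hF = ψ·hV(T) + (1−ψ)·hL(T).
  T = 332.7 K: K = (1.851, 0.332), RR gives ψ = 0.078, H_out = 1.922 kJ/mol
  T = 370.6 K: K = (3.485, 0.495), RR gives ψ = 0.715, H_out = 22.174 kJ/mol
  T = 351.6 K: K = (2.581, 0.410), RR gives ψ = 0.459, H_out = 13.871 kJ/mol
  T = 342.1 K: K = (2.194, 0.370), RR gives ψ = 0.299, H_out = 8.745 kJ/mol
  T = 337.4 K: K = (2.018, 0.351), RR gives ψ = 0.200, H_out = 5.650 kJ/mol
  T = 339.8 K: K = (2.106, 0.360), RR gives ψ = 0.253, H_out = 7.293 kJ/mol
Linear interpolation between T = 337.4 (H_out = 5.650) and T = 339.8 (H_out = 7.293) on hF = 6.291 gives T ≈ 338.3 K, at which ψ = 0.22.

T = 338.3 K, V/F = 0.22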